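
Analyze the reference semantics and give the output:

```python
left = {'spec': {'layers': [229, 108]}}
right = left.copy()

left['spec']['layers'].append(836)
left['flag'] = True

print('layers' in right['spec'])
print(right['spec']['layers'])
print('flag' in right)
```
True
[229, 108, 836]
False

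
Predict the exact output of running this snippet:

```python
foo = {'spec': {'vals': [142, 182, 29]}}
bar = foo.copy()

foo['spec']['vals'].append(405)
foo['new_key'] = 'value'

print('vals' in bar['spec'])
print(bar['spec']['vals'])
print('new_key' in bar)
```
True
[142, 182, 29, 405]
False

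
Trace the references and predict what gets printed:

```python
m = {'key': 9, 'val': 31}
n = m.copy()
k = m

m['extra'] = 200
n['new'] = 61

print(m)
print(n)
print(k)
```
{'key': 9, 'val': 31, 'extra': 200}
{'key': 9, 'val': 31, 'new': 61}
{'key': 9, 'val': 31, 'extra': 200}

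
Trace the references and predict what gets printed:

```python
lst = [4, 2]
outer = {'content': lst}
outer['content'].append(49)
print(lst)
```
[4, 2, 49]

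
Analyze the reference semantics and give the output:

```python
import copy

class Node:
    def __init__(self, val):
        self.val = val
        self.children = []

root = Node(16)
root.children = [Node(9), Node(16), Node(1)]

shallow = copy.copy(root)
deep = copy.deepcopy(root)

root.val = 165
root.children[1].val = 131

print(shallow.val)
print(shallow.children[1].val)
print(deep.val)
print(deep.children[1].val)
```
16
131
16
16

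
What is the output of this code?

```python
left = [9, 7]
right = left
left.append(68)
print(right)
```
[9, 7, 68]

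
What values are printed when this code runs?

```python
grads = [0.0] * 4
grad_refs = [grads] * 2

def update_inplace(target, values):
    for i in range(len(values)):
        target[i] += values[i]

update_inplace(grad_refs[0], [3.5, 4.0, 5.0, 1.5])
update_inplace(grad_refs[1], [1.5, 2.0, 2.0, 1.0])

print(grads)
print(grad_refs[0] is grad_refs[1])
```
[5.0, 6.0, 7.0, 2.5]
True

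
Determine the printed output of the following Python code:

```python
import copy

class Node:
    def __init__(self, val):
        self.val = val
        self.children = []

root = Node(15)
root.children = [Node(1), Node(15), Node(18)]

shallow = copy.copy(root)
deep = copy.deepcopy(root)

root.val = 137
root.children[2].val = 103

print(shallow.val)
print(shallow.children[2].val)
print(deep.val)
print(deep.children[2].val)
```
15
103
15
18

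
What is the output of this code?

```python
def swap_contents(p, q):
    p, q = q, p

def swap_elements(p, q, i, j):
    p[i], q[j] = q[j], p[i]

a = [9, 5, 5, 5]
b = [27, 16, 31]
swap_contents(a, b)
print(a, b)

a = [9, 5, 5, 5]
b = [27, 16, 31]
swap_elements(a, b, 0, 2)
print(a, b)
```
[9, 5, 5, 5] [27, 16, 31]
[31, 5, 5, 5] [27, 16, 9]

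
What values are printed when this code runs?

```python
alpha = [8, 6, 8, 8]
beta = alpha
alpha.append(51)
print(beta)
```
[8, 6, 8, 8, 51]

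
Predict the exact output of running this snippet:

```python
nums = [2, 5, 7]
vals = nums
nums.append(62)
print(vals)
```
[2, 5, 7, 62]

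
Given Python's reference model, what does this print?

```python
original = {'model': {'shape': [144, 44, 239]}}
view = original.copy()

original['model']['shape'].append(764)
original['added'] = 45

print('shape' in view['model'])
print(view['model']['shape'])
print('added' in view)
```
True
[144, 44, 239, 764]
False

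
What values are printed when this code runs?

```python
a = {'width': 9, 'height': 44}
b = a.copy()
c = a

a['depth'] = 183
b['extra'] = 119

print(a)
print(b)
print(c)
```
{'width': 9, 'height': 44, 'depth': 183}
{'width': 9, 'height': 44, 'extra': 119}
{'width': 9, 'height': 44, 'depth': 183}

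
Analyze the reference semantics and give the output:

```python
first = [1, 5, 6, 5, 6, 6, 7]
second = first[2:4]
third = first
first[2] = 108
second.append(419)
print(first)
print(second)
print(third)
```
[1, 5, 108, 5, 6, 6, 7]
[6, 5, 419]
[1, 5, 108, 5, 6, 6, 7]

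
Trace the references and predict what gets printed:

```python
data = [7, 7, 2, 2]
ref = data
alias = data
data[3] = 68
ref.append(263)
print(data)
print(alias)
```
[7, 7, 2, 68, 263]
[7, 7, 2, 68, 263]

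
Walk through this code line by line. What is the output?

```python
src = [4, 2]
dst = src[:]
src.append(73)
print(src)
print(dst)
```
[4, 2, 73]
[4, 2]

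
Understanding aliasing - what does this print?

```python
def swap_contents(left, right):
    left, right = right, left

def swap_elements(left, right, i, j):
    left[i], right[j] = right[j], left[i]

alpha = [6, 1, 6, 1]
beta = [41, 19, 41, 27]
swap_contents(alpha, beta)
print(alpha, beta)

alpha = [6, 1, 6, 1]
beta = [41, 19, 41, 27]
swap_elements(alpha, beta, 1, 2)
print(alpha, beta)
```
[6, 1, 6, 1] [41, 19, 41, 27]
[6, 41, 6, 1] [41, 19, 1, 27]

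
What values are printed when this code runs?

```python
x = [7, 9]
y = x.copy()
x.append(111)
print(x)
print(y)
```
[7, 9, 111]
[7, 9]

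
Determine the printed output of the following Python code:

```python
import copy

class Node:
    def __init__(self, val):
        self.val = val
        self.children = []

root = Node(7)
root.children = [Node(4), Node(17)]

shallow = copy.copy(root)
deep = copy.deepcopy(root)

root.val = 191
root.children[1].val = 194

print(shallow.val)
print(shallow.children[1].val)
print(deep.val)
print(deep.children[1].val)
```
7
194
7
17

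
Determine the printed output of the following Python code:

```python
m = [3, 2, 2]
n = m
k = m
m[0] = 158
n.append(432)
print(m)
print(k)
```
[158, 2, 2, 432]
[158, 2, 2, 432]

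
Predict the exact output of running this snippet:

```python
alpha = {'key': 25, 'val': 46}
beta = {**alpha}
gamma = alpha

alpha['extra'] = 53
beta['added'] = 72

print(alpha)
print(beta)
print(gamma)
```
{'key': 25, 'val': 46, 'extra': 53}
{'key': 25, 'val': 46, 'added': 72}
{'key': 25, 'val': 46, 'extra': 53}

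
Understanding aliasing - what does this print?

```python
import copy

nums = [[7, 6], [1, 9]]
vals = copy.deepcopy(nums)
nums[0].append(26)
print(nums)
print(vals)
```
[[7, 6, 26], [1, 9]]
[[7, 6], [1, 9]]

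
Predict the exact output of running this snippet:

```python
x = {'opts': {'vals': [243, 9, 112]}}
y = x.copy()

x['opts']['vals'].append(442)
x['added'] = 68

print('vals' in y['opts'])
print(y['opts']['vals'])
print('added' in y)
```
True
[243, 9, 112, 442]
False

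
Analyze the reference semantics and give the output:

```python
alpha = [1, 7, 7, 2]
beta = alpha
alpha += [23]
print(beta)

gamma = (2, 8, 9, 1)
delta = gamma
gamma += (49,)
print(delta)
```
[1, 7, 7, 2, 23]
(2, 8, 9, 1)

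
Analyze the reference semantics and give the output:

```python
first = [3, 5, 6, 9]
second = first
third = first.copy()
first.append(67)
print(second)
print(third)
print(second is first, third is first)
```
[3, 5, 6, 9, 67]
[3, 5, 6, 9]
True False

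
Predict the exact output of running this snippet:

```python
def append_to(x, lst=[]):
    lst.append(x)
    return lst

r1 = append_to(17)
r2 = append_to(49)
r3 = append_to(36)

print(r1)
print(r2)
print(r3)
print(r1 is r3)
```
[17, 49, 36]
[17, 49, 36]
[17, 49, 36]
True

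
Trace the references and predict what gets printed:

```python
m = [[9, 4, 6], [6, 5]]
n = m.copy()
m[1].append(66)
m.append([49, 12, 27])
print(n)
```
[[9, 4, 6], [6, 5, 66]]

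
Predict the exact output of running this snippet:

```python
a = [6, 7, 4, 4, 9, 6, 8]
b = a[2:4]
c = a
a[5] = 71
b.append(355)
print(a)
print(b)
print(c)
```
[6, 7, 4, 4, 9, 71, 8]
[4, 4, 355]
[6, 7, 4, 4, 9, 71, 8]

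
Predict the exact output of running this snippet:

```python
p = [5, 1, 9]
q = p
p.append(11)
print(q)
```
[5, 1, 9, 11]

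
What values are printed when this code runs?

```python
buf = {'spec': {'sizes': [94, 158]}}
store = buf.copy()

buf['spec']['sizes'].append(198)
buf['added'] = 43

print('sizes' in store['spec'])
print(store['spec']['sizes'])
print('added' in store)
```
True
[94, 158, 198]
False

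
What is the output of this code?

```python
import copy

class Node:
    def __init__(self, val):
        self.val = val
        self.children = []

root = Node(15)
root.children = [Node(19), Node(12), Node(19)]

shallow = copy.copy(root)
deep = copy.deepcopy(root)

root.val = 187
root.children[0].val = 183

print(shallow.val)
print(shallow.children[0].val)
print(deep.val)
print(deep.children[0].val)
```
15
183
15
19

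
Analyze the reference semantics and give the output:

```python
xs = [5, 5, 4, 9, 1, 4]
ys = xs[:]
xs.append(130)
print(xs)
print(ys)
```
[5, 5, 4, 9, 1, 4, 130]
[5, 5, 4, 9, 1, 4]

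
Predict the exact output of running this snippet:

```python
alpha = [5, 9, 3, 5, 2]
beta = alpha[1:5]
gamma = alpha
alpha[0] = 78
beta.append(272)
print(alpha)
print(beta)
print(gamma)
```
[78, 9, 3, 5, 2]
[9, 3, 5, 2, 272]
[78, 9, 3, 5, 2]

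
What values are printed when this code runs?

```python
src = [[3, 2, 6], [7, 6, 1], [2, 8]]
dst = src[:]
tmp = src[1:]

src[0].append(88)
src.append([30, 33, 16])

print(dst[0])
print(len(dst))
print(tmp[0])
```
[3, 2, 6, 88]
3
[7, 6, 1]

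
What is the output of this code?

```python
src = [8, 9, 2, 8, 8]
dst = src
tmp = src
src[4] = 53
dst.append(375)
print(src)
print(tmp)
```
[8, 9, 2, 8, 53, 375]
[8, 9, 2, 8, 53, 375]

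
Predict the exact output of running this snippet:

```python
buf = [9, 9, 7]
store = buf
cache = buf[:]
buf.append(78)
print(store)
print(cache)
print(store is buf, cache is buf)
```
[9, 9, 7, 78]
[9, 9, 7]
True False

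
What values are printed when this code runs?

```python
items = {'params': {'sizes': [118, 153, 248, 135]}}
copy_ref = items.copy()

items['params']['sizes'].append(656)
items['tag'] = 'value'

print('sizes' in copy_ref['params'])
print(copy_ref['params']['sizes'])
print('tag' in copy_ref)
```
True
[118, 153, 248, 135, 656]
False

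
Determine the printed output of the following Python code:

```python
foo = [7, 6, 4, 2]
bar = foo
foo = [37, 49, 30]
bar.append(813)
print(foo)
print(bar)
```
[37, 49, 30]
[7, 6, 4, 2, 813]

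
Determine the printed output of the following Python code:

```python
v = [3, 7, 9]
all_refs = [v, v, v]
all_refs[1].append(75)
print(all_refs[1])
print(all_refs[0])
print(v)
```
[3, 7, 9, 75]
[3, 7, 9, 75]
[3, 7, 9, 75]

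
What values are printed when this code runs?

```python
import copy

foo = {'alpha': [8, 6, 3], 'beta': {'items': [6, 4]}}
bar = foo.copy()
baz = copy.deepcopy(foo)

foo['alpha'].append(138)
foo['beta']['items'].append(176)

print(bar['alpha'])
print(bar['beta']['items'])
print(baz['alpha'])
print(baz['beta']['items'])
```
[8, 6, 3, 138]
[6, 4, 176]
[8, 6, 3]
[6, 4]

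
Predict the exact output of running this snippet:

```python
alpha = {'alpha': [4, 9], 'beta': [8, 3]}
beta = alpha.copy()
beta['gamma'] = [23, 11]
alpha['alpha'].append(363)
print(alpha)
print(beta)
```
{'alpha': [4, 9, 363], 'beta': [8, 3]}
{'alpha': [4, 9, 363], 'beta': [8, 3], 'gamma': [23, 11]}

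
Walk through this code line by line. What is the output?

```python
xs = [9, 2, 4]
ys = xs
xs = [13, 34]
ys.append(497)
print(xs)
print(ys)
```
[13, 34]
[9, 2, 4, 497]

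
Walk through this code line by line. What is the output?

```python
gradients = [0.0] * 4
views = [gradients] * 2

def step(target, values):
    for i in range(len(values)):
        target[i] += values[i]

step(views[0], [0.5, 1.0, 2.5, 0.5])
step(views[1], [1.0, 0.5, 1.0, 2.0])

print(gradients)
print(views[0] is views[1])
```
[1.5, 1.5, 3.5, 2.5]
True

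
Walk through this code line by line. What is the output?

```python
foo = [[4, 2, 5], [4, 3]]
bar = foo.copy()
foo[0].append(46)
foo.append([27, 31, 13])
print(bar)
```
[[4, 2, 5, 46], [4, 3]]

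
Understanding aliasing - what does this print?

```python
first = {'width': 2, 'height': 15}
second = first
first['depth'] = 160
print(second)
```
{'width': 2, 'height': 15, 'depth': 160}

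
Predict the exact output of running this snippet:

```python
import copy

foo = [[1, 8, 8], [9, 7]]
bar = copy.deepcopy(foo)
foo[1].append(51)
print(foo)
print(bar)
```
[[1, 8, 8], [9, 7, 51]]
[[1, 8, 8], [9, 7]]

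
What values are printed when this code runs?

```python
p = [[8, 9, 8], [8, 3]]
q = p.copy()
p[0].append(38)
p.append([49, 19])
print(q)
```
[[8, 9, 8, 38], [8, 3]]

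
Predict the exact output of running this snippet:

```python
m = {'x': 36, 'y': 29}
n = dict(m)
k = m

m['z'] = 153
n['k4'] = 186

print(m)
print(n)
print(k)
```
{'x': 36, 'y': 29, 'z': 153}
{'x': 36, 'y': 29, 'k4': 186}
{'x': 36, 'y': 29, 'z': 153}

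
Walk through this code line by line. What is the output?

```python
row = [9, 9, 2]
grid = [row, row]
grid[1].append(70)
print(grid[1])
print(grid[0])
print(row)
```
[9, 9, 2, 70]
[9, 9, 2, 70]
[9, 9, 2, 70]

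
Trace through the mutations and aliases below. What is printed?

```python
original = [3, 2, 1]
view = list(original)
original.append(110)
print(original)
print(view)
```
[3, 2, 1, 110]
[3, 2, 1]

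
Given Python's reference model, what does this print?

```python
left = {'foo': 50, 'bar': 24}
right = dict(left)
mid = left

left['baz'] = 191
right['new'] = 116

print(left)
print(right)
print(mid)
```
{'foo': 50, 'bar': 24, 'baz': 191}
{'foo': 50, 'bar': 24, 'new': 116}
{'foo': 50, 'bar': 24, 'baz': 191}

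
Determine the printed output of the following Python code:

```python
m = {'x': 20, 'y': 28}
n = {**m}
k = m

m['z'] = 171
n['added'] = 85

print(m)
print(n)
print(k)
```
{'x': 20, 'y': 28, 'z': 171}
{'x': 20, 'y': 28, 'added': 85}
{'x': 20, 'y': 28, 'z': 171}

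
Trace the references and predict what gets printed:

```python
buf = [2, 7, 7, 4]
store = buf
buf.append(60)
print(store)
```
[2, 7, 7, 4, 60]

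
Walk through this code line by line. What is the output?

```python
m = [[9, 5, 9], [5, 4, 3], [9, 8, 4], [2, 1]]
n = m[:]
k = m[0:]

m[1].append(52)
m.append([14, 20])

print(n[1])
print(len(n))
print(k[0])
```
[5, 4, 3, 52]
4
[9, 5, 9]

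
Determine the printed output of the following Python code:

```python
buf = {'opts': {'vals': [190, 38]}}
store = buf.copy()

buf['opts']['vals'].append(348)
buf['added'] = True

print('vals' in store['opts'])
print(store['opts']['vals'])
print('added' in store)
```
True
[190, 38, 348]
False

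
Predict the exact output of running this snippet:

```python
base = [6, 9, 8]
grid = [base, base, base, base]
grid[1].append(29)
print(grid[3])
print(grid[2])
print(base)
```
[6, 9, 8, 29]
[6, 9, 8, 29]
[6, 9, 8, 29]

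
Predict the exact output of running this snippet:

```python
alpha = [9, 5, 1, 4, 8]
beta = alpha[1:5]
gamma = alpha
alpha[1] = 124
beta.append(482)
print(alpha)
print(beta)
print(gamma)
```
[9, 124, 1, 4, 8]
[5, 1, 4, 8, 482]
[9, 124, 1, 4, 8]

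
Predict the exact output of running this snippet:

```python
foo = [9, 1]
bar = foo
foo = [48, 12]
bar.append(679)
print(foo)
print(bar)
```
[48, 12]
[9, 1, 679]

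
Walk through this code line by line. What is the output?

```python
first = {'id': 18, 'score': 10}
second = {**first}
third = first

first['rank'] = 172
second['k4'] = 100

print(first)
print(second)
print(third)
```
{'id': 18, 'score': 10, 'rank': 172}
{'id': 18, 'score': 10, 'k4': 100}
{'id': 18, 'score': 10, 'rank': 172}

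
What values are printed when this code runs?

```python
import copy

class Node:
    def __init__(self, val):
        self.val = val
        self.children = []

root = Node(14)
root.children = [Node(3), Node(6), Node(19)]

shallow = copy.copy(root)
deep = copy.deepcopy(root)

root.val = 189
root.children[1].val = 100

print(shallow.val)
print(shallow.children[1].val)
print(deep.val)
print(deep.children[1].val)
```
14
100
14
6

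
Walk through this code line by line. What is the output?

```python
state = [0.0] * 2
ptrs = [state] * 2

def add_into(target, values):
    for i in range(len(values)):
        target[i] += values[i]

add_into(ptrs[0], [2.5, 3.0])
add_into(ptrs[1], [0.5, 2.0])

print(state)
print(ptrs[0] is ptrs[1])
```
[3.0, 5.0]
True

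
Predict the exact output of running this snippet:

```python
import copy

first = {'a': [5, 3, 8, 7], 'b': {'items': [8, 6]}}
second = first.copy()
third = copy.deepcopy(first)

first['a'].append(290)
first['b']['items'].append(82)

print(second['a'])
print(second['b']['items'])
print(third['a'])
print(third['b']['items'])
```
[5, 3, 8, 7, 290]
[8, 6, 82]
[5, 3, 8, 7]
[8, 6]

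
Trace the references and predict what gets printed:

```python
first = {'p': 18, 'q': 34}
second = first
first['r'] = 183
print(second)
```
{'p': 18, 'q': 34, 'r': 183}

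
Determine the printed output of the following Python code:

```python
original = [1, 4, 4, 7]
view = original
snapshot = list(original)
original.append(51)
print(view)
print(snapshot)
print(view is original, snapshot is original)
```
[1, 4, 4, 7, 51]
[1, 4, 4, 7]
True False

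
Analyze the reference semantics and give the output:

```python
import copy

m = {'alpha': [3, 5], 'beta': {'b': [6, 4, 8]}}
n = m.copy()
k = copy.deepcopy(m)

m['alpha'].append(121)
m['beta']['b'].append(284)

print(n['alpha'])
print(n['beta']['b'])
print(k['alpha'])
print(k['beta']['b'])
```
[3, 5, 121]
[6, 4, 8, 284]
[3, 5]
[6, 4, 8]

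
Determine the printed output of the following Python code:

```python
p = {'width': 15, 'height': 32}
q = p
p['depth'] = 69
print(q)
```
{'width': 15, 'height': 32, 'depth': 69}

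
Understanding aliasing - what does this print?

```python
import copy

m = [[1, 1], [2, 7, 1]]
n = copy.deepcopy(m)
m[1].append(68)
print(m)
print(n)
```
[[1, 1], [2, 7, 1, 68]]
[[1, 1], [2, 7, 1]]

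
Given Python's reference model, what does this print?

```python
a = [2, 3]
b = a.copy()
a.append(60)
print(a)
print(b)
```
[2, 3, 60]
[2, 3]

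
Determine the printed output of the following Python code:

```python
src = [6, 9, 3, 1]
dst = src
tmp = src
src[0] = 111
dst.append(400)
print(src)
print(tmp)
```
[111, 9, 3, 1, 400]
[111, 9, 3, 1, 400]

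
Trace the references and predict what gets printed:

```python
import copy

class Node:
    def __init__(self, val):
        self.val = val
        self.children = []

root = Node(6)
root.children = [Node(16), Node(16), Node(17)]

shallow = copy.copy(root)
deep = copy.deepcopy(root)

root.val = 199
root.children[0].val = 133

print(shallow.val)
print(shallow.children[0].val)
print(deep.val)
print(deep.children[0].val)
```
6
133
6
16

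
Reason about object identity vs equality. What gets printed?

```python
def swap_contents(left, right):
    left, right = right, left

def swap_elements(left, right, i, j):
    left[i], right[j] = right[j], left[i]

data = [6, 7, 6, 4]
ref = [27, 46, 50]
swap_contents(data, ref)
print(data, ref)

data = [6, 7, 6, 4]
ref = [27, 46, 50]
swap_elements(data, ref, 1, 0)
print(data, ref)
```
[6, 7, 6, 4] [27, 46, 50]
[6, 27, 6, 4] [7, 46, 50]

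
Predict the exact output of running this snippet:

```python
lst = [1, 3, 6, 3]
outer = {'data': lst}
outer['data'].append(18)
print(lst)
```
[1, 3, 6, 3, 18]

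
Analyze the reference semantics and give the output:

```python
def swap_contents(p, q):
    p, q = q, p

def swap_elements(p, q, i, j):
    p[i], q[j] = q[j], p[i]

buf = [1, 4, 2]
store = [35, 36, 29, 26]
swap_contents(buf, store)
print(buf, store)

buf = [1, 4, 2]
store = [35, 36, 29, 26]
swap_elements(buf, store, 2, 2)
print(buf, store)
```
[1, 4, 2] [35, 36, 29, 26]
[1, 4, 29] [35, 36, 2, 26]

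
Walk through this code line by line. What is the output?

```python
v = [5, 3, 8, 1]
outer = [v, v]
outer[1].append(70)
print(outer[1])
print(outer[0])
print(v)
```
[5, 3, 8, 1, 70]
[5, 3, 8, 1, 70]
[5, 3, 8, 1, 70]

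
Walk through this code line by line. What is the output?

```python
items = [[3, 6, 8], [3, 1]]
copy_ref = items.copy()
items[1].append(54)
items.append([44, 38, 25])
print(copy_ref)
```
[[3, 6, 8], [3, 1, 54]]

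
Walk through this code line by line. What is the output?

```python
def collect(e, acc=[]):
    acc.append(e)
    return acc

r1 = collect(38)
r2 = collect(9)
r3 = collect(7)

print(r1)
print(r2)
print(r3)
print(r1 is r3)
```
[38, 9, 7]
[38, 9, 7]
[38, 9, 7]
True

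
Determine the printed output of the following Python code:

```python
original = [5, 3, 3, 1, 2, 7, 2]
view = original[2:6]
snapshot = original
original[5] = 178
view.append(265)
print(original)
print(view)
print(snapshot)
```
[5, 3, 3, 1, 2, 178, 2]
[3, 1, 2, 7, 265]
[5, 3, 3, 1, 2, 178, 2]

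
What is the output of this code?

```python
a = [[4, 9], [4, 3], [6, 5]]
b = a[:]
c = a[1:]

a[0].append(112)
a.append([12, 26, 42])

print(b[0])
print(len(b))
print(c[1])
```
[4, 9, 112]
3
[6, 5]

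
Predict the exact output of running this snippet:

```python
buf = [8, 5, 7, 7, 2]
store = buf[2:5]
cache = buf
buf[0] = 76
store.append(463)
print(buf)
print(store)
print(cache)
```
[76, 5, 7, 7, 2]
[7, 7, 2, 463]
[76, 5, 7, 7, 2]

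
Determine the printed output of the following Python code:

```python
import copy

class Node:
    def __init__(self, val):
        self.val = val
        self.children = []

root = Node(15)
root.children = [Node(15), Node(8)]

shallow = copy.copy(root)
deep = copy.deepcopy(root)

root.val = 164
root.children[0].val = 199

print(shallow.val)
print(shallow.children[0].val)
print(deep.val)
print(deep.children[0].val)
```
15
199
15
15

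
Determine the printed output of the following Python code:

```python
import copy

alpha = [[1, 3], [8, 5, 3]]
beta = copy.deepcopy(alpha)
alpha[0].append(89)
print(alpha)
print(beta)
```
[[1, 3, 89], [8, 5, 3]]
[[1, 3], [8, 5, 3]]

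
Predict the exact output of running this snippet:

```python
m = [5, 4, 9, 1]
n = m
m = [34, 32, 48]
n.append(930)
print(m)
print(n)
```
[34, 32, 48]
[5, 4, 9, 1, 930]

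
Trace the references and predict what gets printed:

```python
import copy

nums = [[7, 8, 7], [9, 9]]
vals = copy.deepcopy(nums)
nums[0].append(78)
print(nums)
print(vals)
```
[[7, 8, 7, 78], [9, 9]]
[[7, 8, 7], [9, 9]]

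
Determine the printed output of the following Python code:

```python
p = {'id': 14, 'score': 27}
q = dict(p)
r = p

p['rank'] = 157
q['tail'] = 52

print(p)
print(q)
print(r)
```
{'id': 14, 'score': 27, 'rank': 157}
{'id': 14, 'score': 27, 'tail': 52}
{'id': 14, 'score': 27, 'rank': 157}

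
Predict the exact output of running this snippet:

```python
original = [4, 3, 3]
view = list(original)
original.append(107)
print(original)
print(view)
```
[4, 3, 3, 107]
[4, 3, 3]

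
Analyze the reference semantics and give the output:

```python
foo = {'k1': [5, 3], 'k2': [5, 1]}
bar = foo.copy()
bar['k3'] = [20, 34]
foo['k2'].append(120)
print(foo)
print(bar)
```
{'k1': [5, 3], 'k2': [5, 1, 120]}
{'k1': [5, 3], 'k2': [5, 1, 120], 'k3': [20, 34]}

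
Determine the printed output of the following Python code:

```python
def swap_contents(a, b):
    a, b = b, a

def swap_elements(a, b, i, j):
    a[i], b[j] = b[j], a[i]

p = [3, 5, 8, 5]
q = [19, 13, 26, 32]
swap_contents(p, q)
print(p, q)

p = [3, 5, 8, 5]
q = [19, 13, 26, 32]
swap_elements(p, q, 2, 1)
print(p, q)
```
[3, 5, 8, 5] [19, 13, 26, 32]
[3, 5, 13, 5] [19, 8, 26, 32]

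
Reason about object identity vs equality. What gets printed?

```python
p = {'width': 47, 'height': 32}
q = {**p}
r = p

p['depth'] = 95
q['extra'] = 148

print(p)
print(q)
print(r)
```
{'width': 47, 'height': 32, 'depth': 95}
{'width': 47, 'height': 32, 'extra': 148}
{'width': 47, 'height': 32, 'depth': 95}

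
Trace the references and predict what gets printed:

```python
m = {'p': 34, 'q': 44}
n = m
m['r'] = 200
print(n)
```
{'p': 34, 'q': 44, 'r': 200}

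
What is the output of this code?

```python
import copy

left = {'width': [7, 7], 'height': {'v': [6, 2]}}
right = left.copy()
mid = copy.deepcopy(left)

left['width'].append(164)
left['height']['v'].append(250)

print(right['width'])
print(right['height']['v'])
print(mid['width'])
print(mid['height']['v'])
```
[7, 7, 164]
[6, 2, 250]
[7, 7]
[6, 2]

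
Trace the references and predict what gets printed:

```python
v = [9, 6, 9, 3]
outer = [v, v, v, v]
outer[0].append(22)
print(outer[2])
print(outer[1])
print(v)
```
[9, 6, 9, 3, 22]
[9, 6, 9, 3, 22]
[9, 6, 9, 3, 22]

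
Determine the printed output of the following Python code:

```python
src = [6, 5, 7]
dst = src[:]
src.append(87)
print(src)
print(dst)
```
[6, 5, 7, 87]
[6, 5, 7]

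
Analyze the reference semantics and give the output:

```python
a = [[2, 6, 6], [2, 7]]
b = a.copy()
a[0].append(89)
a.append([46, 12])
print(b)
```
[[2, 6, 6, 89], [2, 7]]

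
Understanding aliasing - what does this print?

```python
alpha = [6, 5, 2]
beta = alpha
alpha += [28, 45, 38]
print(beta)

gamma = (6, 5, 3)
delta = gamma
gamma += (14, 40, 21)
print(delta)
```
[6, 5, 2, 28, 45, 38]
(6, 5, 3)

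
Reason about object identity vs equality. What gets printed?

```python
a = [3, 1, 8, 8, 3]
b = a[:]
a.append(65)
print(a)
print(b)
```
[3, 1, 8, 8, 3, 65]
[3, 1, 8, 8, 3]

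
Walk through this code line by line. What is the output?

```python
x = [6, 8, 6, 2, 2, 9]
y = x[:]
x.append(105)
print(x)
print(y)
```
[6, 8, 6, 2, 2, 9, 105]
[6, 8, 6, 2, 2, 9]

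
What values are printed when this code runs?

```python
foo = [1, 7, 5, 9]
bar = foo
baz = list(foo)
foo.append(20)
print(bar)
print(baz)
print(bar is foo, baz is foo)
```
[1, 7, 5, 9, 20]
[1, 7, 5, 9]
True False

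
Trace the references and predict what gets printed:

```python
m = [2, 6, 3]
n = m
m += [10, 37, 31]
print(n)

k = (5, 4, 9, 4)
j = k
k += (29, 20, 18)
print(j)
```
[2, 6, 3, 10, 37, 31]
(5, 4, 9, 4)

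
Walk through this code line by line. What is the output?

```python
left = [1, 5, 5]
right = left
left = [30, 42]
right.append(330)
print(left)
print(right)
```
[30, 42]
[1, 5, 5, 330]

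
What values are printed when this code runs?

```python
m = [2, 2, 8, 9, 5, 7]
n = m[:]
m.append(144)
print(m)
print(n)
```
[2, 2, 8, 9, 5, 7, 144]
[2, 2, 8, 9, 5, 7]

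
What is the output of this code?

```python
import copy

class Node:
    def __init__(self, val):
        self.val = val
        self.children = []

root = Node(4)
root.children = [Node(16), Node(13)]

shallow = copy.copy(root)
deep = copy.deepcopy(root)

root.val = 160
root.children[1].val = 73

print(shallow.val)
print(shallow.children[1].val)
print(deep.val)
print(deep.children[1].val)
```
4
73
4
13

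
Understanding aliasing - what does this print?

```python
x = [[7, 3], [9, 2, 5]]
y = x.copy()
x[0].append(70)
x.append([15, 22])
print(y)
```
[[7, 3, 70], [9, 2, 5]]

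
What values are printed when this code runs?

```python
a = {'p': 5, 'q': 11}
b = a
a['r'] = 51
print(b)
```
{'p': 5, 'q': 11, 'r': 51}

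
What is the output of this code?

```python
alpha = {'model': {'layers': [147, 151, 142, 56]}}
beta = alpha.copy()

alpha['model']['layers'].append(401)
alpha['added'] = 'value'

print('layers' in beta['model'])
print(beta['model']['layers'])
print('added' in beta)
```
True
[147, 151, 142, 56, 401]
False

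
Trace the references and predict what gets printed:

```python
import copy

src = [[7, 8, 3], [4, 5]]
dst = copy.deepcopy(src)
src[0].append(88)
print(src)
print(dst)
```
[[7, 8, 3, 88], [4, 5]]
[[7, 8, 3], [4, 5]]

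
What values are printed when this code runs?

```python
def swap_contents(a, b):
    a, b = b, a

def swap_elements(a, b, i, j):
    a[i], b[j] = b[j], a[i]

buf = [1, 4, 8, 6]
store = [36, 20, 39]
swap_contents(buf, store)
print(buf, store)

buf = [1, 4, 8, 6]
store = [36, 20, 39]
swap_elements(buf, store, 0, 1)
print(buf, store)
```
[1, 4, 8, 6] [36, 20, 39]
[20, 4, 8, 6] [36, 1, 39]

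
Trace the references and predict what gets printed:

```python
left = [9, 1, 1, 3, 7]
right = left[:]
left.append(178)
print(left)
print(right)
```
[9, 1, 1, 3, 7, 178]
[9, 1, 1, 3, 7]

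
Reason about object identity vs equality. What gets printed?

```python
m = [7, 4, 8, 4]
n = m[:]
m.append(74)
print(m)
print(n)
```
[7, 4, 8, 4, 74]
[7, 4, 8, 4]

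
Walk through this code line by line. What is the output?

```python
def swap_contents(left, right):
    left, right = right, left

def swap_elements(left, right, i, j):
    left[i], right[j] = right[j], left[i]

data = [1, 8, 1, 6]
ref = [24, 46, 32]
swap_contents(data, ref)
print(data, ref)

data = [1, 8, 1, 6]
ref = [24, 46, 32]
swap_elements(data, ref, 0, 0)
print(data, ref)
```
[1, 8, 1, 6] [24, 46, 32]
[24, 8, 1, 6] [1, 46, 32]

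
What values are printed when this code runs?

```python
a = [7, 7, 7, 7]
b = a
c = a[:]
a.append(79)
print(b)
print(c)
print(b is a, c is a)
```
[7, 7, 7, 7, 79]
[7, 7, 7, 7]
True False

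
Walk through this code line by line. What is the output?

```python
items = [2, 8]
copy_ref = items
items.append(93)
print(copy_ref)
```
[2, 8, 93]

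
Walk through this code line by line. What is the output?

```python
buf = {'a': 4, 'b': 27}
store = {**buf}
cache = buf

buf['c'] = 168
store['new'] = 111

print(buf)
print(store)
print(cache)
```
{'a': 4, 'b': 27, 'c': 168}
{'a': 4, 'b': 27, 'new': 111}
{'a': 4, 'b': 27, 'c': 168}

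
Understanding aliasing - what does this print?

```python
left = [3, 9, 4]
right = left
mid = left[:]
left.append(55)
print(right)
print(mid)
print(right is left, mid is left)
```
[3, 9, 4, 55]
[3, 9, 4]
True False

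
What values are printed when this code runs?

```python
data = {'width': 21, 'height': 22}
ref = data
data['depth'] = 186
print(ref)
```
{'width': 21, 'height': 22, 'depth': 186}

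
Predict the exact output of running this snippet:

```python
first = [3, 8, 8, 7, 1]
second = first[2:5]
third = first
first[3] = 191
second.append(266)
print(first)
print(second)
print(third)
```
[3, 8, 8, 191, 1]
[8, 7, 1, 266]
[3, 8, 8, 191, 1]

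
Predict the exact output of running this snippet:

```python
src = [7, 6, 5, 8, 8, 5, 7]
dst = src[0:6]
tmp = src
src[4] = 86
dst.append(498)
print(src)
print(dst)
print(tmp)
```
[7, 6, 5, 8, 86, 5, 7]
[7, 6, 5, 8, 8, 5, 498]
[7, 6, 5, 8, 86, 5, 7]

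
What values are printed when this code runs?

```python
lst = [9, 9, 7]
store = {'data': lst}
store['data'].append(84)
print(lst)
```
[9, 9, 7, 84]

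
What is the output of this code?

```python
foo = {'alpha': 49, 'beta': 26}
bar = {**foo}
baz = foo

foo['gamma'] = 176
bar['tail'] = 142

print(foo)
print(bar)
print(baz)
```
{'alpha': 49, 'beta': 26, 'gamma': 176}
{'alpha': 49, 'beta': 26, 'tail': 142}
{'alpha': 49, 'beta': 26, 'gamma': 176}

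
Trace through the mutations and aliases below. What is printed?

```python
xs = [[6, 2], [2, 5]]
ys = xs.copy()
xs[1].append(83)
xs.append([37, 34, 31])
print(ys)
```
[[6, 2], [2, 5, 83]]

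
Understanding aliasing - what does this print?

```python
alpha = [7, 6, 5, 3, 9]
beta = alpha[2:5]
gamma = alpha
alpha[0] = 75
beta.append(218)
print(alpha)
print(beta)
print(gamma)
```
[75, 6, 5, 3, 9]
[5, 3, 9, 218]
[75, 6, 5, 3, 9]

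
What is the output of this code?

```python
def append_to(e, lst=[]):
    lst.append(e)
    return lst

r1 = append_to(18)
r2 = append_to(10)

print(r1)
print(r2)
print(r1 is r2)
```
[18, 10]
[18, 10]
True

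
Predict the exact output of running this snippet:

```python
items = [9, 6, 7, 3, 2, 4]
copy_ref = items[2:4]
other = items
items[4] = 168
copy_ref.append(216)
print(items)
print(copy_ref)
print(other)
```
[9, 6, 7, 3, 168, 4]
[7, 3, 216]
[9, 6, 7, 3, 168, 4]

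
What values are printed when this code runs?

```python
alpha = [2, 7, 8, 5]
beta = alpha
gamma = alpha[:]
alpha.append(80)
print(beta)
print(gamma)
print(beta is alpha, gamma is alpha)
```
[2, 7, 8, 5, 80]
[2, 7, 8, 5]
True False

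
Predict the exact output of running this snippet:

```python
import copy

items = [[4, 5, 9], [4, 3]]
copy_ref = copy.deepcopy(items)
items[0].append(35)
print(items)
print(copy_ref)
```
[[4, 5, 9, 35], [4, 3]]
[[4, 5, 9], [4, 3]]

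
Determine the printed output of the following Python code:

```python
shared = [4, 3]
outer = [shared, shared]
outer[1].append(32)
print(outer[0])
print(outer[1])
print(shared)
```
[4, 3, 32]
[4, 3, 32]
[4, 3, 32]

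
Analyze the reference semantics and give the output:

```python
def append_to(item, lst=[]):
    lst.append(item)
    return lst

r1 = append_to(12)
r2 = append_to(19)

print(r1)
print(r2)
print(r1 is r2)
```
[12, 19]
[12, 19]
True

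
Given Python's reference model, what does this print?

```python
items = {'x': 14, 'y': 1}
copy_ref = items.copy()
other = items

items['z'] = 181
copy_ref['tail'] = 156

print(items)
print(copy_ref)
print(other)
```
{'x': 14, 'y': 1, 'z': 181}
{'x': 14, 'y': 1, 'tail': 156}
{'x': 14, 'y': 1, 'z': 181}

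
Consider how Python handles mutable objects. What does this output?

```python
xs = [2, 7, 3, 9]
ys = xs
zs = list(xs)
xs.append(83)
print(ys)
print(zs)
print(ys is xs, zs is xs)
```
[2, 7, 3, 9, 83]
[2, 7, 3, 9]
True False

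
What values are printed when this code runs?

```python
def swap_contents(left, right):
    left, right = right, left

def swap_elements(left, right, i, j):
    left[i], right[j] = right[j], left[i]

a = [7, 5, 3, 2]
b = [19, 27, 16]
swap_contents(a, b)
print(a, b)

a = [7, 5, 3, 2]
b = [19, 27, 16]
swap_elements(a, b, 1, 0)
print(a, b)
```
[7, 5, 3, 2] [19, 27, 16]
[7, 19, 3, 2] [5, 27, 16]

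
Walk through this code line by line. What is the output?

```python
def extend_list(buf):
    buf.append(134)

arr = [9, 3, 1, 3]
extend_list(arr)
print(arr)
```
[9, 3, 1, 3, 134]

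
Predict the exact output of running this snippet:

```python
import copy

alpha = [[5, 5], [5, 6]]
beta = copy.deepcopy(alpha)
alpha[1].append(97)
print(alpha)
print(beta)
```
[[5, 5], [5, 6, 97]]
[[5, 5], [5, 6]]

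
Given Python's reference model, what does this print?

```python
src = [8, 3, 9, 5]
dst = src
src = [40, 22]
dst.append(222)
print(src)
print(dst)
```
[40, 22]
[8, 3, 9, 5, 222]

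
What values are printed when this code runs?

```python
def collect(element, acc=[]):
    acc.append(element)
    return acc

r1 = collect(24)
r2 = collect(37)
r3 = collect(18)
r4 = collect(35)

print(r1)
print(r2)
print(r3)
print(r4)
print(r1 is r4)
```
[24, 37, 18, 35]
[24, 37, 18, 35]
[24, 37, 18, 35]
[24, 37, 18, 35]
True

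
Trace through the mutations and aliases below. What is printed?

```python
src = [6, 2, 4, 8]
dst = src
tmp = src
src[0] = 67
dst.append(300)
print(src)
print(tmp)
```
[67, 2, 4, 8, 300]
[67, 2, 4, 8, 300]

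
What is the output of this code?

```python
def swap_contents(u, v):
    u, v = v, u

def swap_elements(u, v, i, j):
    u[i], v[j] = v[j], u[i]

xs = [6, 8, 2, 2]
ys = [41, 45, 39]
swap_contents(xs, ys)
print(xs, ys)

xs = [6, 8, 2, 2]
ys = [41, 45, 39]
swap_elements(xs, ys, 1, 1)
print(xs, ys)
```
[6, 8, 2, 2] [41, 45, 39]
[6, 45, 2, 2] [41, 8, 39]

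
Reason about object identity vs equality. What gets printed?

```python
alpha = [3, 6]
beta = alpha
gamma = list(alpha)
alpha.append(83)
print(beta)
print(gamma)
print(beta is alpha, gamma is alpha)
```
[3, 6, 83]
[3, 6]
True False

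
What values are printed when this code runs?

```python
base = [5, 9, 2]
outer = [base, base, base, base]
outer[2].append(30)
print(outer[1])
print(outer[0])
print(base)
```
[5, 9, 2, 30]
[5, 9, 2, 30]
[5, 9, 2, 30]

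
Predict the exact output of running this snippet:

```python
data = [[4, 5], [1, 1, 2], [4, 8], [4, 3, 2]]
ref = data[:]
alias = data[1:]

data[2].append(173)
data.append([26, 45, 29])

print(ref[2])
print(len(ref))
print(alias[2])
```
[4, 8, 173]
4
[4, 3, 2]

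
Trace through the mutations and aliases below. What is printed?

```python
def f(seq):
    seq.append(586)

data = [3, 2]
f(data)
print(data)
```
[3, 2, 586]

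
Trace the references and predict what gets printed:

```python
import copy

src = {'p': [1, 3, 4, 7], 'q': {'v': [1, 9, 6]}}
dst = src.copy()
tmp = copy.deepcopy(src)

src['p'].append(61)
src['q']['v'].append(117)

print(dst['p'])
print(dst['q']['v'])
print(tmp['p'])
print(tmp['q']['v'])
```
[1, 3, 4, 7, 61]
[1, 9, 6, 117]
[1, 3, 4, 7]
[1, 9, 6]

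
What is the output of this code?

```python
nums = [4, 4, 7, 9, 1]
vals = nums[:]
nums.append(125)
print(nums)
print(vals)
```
[4, 4, 7, 9, 1, 125]
[4, 4, 7, 9, 1]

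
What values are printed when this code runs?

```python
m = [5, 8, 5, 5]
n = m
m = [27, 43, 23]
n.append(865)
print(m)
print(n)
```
[27, 43, 23]
[5, 8, 5, 5, 865]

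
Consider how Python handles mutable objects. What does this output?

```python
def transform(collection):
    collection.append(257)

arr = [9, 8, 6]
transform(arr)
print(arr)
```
[9, 8, 6, 257]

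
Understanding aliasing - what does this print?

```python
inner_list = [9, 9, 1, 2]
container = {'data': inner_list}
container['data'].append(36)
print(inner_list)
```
[9, 9, 1, 2, 36]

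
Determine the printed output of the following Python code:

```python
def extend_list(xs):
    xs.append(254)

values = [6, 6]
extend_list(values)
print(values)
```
[6, 6, 254]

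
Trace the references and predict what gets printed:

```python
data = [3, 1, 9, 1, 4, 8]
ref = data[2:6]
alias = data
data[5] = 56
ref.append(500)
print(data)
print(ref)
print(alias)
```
[3, 1, 9, 1, 4, 56]
[9, 1, 4, 8, 500]
[3, 1, 9, 1, 4, 56]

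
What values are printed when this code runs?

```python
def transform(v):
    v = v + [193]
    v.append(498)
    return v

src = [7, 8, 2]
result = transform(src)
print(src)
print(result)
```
[7, 8, 2]
[7, 8, 2, 193, 498]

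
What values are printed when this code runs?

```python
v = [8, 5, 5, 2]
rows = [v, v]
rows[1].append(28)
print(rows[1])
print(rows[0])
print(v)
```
[8, 5, 5, 2, 28]
[8, 5, 5, 2, 28]
[8, 5, 5, 2, 28]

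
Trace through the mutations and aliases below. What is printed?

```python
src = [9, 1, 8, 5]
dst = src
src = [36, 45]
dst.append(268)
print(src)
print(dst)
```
[36, 45]
[9, 1, 8, 5, 268]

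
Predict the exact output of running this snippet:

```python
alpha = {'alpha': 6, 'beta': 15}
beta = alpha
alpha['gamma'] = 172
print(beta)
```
{'alpha': 6, 'beta': 15, 'gamma': 172}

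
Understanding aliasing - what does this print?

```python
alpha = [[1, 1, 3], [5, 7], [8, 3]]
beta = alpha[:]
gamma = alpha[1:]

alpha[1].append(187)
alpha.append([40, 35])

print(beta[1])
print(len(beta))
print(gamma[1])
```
[5, 7, 187]
3
[8, 3]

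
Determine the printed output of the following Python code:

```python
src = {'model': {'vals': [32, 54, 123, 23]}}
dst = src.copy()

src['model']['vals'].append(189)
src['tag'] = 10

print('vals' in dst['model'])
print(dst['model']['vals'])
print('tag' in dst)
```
True
[32, 54, 123, 23, 189]
False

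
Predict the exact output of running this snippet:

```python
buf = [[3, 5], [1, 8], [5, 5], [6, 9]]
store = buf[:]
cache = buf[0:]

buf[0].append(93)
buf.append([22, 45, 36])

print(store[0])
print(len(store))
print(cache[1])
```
[3, 5, 93]
4
[1, 8]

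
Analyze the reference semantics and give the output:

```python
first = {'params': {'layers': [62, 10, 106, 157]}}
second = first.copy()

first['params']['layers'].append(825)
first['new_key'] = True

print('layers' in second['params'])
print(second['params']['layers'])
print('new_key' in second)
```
True
[62, 10, 106, 157, 825]
False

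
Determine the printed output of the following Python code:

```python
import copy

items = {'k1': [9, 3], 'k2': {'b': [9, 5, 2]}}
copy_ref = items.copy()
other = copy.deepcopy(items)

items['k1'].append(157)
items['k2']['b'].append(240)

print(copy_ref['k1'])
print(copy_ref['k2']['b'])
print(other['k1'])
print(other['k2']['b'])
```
[9, 3, 157]
[9, 5, 2, 240]
[9, 3]
[9, 5, 2]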